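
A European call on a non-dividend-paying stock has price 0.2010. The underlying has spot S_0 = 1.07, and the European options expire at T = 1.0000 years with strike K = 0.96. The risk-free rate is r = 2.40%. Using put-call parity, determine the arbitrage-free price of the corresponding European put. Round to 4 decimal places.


Answer: Put price = 0.0682

Derivation:
Put-call parity: C - P = S_0 * exp(-qT) - K * exp(-rT).
S_0 * exp(-qT) = 1.0700 * 1.00000000 = 1.07000000
K * exp(-rT) = 0.9600 * 0.97628571 = 0.93723428
P = C - S*exp(-qT) + K*exp(-rT)
P = 0.2010 - 1.07000000 + 0.93723428 = 0.0682


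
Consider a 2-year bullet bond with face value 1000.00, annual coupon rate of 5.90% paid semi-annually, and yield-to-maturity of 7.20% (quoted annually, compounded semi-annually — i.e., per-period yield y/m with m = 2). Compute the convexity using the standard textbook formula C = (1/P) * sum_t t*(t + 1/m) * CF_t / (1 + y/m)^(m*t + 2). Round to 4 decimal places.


Coupon per period c = face * coupon_rate / m = 29.500000
Periods per year m = 2; per-period yield y/m = 0.036000
Number of cashflows N = 4
Cashflows (t years, CF_t, discount factor 1/(1+y/m)^(m*t), PV):
  t = 0.5000: CF_t = 29.500000, DF = 0.965251, PV = 28.474903
  t = 1.0000: CF_t = 29.500000, DF = 0.931709, PV = 27.485428
  t = 1.5000: CF_t = 29.500000, DF = 0.899333, PV = 26.530336
  t = 2.0000: CF_t = 1029.500000, DF = 0.868082, PV = 893.690887
Price P = sum_t PV_t = 976.181554
Convexity numerator sum_t t*(t + 1/m) * CF_t / (1+y/m)^(m*t + 2):
  t = 0.5000: term = 13.265168
  t = 1.0000: term = 38.412649
  t = 1.5000: term = 74.155692
  t = 2.0000: term = 4163.301115
Convexity = (1/P) * sum = 4289.134624 / 976.181554 = 4.393788

Answer: Convexity = 4.3938


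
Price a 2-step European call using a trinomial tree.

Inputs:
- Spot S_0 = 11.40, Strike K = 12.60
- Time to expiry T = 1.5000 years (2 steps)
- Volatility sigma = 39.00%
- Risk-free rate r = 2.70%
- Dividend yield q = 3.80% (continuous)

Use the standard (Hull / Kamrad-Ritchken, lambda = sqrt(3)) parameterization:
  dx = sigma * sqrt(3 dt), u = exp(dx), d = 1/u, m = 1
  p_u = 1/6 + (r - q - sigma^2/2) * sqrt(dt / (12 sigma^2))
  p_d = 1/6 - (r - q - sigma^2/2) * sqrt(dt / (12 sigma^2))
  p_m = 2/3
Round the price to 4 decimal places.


Answer: Price = V(0,0) = 1.4010

Derivation:
dt = T/N = 0.750000; dx = sigma*sqrt(3*dt) = 0.585000
u = exp(dx) = 1.794991; d = 1/u = 0.557106
p_u = 0.110865, p_m = 0.666667, p_d = 0.222468
Discount per step: exp(-r*dt) = 0.979954
Stock lattice S(k, j) with j the centered position index:
  k=0: S(0,+0) = 11.4000
  k=1: S(1,-1) = 6.3510; S(1,+0) = 11.4000; S(1,+1) = 20.4629
  k=2: S(2,-2) = 3.5382; S(2,-1) = 6.3510; S(2,+0) = 11.4000; S(2,+1) = 20.4629; S(2,+2) = 36.7307
Terminal payoffs V(N, j) = max(S_T - K, 0):
  V(2,-2) = 0.000000; V(2,-1) = 0.000000; V(2,+0) = 0.000000; V(2,+1) = 7.862897; V(2,+2) = 24.130716
Backward induction: V(k, j) = exp(-r*dt) * [p_u * V(k+1, j+1) + p_m * V(k+1, j) + p_d * V(k+1, j-1)]
  V(1,-1) = exp(-r*dt) * [p_u*0.000000 + p_m*0.000000 + p_d*0.000000] = 0.000000
  V(1,+0) = exp(-r*dt) * [p_u*7.862897 + p_m*0.000000 + p_d*0.000000] = 0.854248
  V(1,+1) = exp(-r*dt) * [p_u*24.130716 + p_m*7.862897 + p_d*0.000000] = 7.758482
  V(0,+0) = exp(-r*dt) * [p_u*7.758482 + p_m*0.854248 + p_d*0.000000] = 1.400987


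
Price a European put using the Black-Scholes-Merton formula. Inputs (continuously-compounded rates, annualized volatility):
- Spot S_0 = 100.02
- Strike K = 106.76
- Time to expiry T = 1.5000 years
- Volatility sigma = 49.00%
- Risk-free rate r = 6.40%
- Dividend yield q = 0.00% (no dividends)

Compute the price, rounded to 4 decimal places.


d1 = (ln(S/K) + (r - q + 0.5*sigma^2) * T) / (sigma * sqrt(T)) = 0.35136321
d2 = d1 - sigma * sqrt(T) = -0.24876178
exp(-rT) = 0.90846402; exp(-qT) = 1.00000000
P = K * exp(-rT) * N(-d2) - S_0 * exp(-qT) * N(-d1)
N(-d1) = 0.36265794; N(-d2) = 0.59822747
P = 106.7600 * 0.90846402 * 0.59822747 - 100.0200 * 1.00000000 * 0.36265794 = 21.7476

Answer: Price = 21.7476


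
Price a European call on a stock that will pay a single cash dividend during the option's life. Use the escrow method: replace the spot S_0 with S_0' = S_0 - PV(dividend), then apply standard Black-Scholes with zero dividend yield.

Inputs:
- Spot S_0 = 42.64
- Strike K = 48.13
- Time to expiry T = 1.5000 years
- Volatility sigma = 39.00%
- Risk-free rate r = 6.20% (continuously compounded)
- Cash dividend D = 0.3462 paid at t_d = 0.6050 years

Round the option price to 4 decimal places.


PV(D) = D * exp(-r * t_d) = 0.3462 * 0.96318479 = 0.33345457
S_0' = S_0 - PV(D) = 42.6400 - 0.33345457 = 42.30654543
d1 = (ln(S_0'/K) + (r + sigma^2/2)*T) / (sigma*sqrt(T)) = 0.16353197
d2 = d1 - sigma*sqrt(T) = -0.31411853
exp(-rT) = 0.91119350
N(d1) = 0.56495020; N(d2) = 0.37671551
C = S_0' * N(d1) - K * exp(-rT) * N(d2) = 42.30654543 * 0.56495020 - 48.1300 * 0.91119350 * 0.37671551 = 7.3800

Answer: Price = 7.3800


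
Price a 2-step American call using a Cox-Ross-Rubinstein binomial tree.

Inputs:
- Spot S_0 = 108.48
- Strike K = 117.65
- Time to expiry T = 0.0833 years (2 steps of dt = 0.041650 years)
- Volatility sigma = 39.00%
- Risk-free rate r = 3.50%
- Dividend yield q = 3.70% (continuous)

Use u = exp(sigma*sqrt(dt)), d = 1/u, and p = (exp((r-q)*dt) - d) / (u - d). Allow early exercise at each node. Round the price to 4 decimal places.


Answer: Price = V(0,0) = 2.1899

Derivation:
dt = T/N = 0.041650
u = exp(sigma*sqrt(dt)) = 1.082846; d = 1/u = 0.923493
p = (exp((r-q)*dt) - d) / (u - d) = 0.479590
Discount per step: exp(-r*dt) = 0.998543
Stock lattice S(k, i) with i counting down-moves:
  k=0: S(0,0) = 108.4800
  k=1: S(1,0) = 117.4671; S(1,1) = 100.1805
  k=2: S(2,0) = 127.1987; S(2,1) = 108.4800; S(2,2) = 92.5159
Terminal payoffs V(N, i) = max(S_T - K, 0):
  V(2,0) = 9.548748; V(2,1) = 0.000000; V(2,2) = 0.000000
Backward induction: V(k, i) = exp(-r*dt) * [p * V(k+1, i) + (1-p) * V(k+1, i+1)]; then take max(V_cont, immediate exercise) for American.
  V(1,0) = exp(-r*dt) * [p*9.548748 + (1-p)*0.000000] = 4.572810; exercise = 0.000000; V(1,0) = max -> 4.572810
  V(1,1) = exp(-r*dt) * [p*0.000000 + (1-p)*0.000000] = 0.000000; exercise = 0.000000; V(1,1) = max -> 0.000000
  V(0,0) = exp(-r*dt) * [p*4.572810 + (1-p)*0.000000] = 2.189878; exercise = 0.000000; V(0,0) = max -> 2.189878


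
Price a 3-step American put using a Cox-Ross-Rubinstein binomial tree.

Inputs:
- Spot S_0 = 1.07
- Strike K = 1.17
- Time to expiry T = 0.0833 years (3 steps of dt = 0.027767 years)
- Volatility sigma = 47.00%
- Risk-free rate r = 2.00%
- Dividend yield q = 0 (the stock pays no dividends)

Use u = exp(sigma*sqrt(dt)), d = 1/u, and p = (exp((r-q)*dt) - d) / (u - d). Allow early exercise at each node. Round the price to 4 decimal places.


dt = T/N = 0.027767
u = exp(sigma*sqrt(dt)) = 1.081466; d = 1/u = 0.924671
p = (exp((r-q)*dt) - d) / (u - d) = 0.483973
Discount per step: exp(-r*dt) = 0.999445
Stock lattice S(k, i) with i counting down-moves:
  k=0: S(0,0) = 1.0700
  k=1: S(1,0) = 1.1572; S(1,1) = 0.9894
  k=2: S(2,0) = 1.2514; S(2,1) = 1.0700; S(2,2) = 0.9149
  k=3: S(3,0) = 1.3534; S(3,1) = 1.1572; S(3,2) = 0.9894; S(3,3) = 0.8460
Terminal payoffs V(N, i) = max(K - S_T, 0):
  V(3,0) = 0.000000; V(3,1) = 0.012831; V(3,2) = 0.180602; V(3,3) = 0.324049
Backward induction: V(k, i) = exp(-r*dt) * [p * V(k+1, i) + (1-p) * V(k+1, i+1)]; then take max(V_cont, immediate exercise) for American.
  V(2,0) = exp(-r*dt) * [p*0.000000 + (1-p)*0.012831] = 0.006618; exercise = 0.000000; V(2,0) = max -> 0.006618
  V(2,1) = exp(-r*dt) * [p*0.012831 + (1-p)*0.180602] = 0.099350; exercise = 0.100000; V(2,1) = max -> 0.100000
  V(2,2) = exp(-r*dt) * [p*0.180602 + (1-p)*0.324049] = 0.254484; exercise = 0.255133; V(2,2) = max -> 0.255133
  V(1,0) = exp(-r*dt) * [p*0.006618 + (1-p)*0.100000] = 0.054775; exercise = 0.012831; V(1,0) = max -> 0.054775
  V(1,1) = exp(-r*dt) * [p*0.100000 + (1-p)*0.255133] = 0.179953; exercise = 0.180602; V(1,1) = max -> 0.180602
  V(0,0) = exp(-r*dt) * [p*0.054775 + (1-p)*0.180602] = 0.119639; exercise = 0.100000; V(0,0) = max -> 0.119639

Answer: Price = V(0,0) = 0.1196


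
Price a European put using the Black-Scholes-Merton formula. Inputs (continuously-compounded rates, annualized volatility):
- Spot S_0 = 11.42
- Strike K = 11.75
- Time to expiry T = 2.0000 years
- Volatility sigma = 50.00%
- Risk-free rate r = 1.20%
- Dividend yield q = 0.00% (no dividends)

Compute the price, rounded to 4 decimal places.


d1 = (ln(S/K) + (r - q + 0.5*sigma^2) * T) / (sigma * sqrt(T)) = 0.34720776
d2 = d1 - sigma * sqrt(T) = -0.35989902
exp(-rT) = 0.97628571; exp(-qT) = 1.00000000
P = K * exp(-rT) * N(-d2) - S_0 * exp(-qT) * N(-d1)
N(-d1) = 0.36421762; N(-d2) = 0.64053867
P = 11.7500 * 0.97628571 * 0.64053867 - 11.4200 * 1.00000000 * 0.36421762 = 3.1885

Answer: Price = 3.1885


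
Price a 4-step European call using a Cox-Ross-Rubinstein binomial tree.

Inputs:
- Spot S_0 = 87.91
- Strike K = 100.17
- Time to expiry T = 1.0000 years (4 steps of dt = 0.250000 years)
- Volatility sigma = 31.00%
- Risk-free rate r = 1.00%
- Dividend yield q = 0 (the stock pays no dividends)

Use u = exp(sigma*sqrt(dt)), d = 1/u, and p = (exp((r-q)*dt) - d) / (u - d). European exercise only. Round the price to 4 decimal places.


dt = T/N = 0.250000
u = exp(sigma*sqrt(dt)) = 1.167658; d = 1/u = 0.856415
p = (exp((r-q)*dt) - d) / (u - d) = 0.469370
Discount per step: exp(-r*dt) = 0.997503
Stock lattice S(k, i) with i counting down-moves:
  k=0: S(0,0) = 87.9100
  k=1: S(1,0) = 102.6488; S(1,1) = 75.2875
  k=2: S(2,0) = 119.8587; S(2,1) = 87.9100; S(2,2) = 64.4773
  k=3: S(3,0) = 139.9540; S(3,1) = 102.6488; S(3,2) = 75.2875; S(3,3) = 55.2194
  k=4: S(4,0) = 163.4184; S(4,1) = 119.8587; S(4,2) = 87.9100; S(4,3) = 64.4773; S(4,4) = 47.2907
Terminal payoffs V(N, i) = max(S_T - K, 0):
  V(4,0) = 63.248364; V(4,1) = 19.688702; V(4,2) = 0.000000; V(4,3) = 0.000000; V(4,4) = 0.000000
Backward induction: V(k, i) = exp(-r*dt) * [p * V(k+1, i) + (1-p) * V(k+1, i+1)].
  V(3,0) = exp(-r*dt) * [p*63.248364 + (1-p)*19.688702] = 40.034080
  V(3,1) = exp(-r*dt) * [p*19.688702 + (1-p)*0.000000] = 9.218207
  V(3,2) = exp(-r*dt) * [p*0.000000 + (1-p)*0.000000] = 0.000000
  V(3,3) = exp(-r*dt) * [p*0.000000 + (1-p)*0.000000] = 0.000000
  V(2,0) = exp(-r*dt) * [p*40.034080 + (1-p)*9.218207] = 23.623114
  V(2,1) = exp(-r*dt) * [p*9.218207 + (1-p)*0.000000] = 4.315944
  V(2,2) = exp(-r*dt) * [p*0.000000 + (1-p)*0.000000] = 0.000000
  V(1,0) = exp(-r*dt) * [p*23.623114 + (1-p)*4.315944] = 13.344742
  V(1,1) = exp(-r*dt) * [p*4.315944 + (1-p)*0.000000] = 2.020716
  V(0,0) = exp(-r*dt) * [p*13.344742 + (1-p)*2.020716] = 7.317554

Answer: Price = V(0,0) = 7.3176


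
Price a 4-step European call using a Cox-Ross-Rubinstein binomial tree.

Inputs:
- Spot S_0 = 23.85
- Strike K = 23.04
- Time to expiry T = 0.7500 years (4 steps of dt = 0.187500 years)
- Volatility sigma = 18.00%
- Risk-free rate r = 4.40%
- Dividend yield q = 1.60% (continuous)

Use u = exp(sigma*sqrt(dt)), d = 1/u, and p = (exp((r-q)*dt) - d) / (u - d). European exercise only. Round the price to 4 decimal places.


dt = T/N = 0.187500
u = exp(sigma*sqrt(dt)) = 1.081060; d = 1/u = 0.925018
p = (exp((r-q)*dt) - d) / (u - d) = 0.514257
Discount per step: exp(-r*dt) = 0.991784
Stock lattice S(k, i) with i counting down-moves:
  k=0: S(0,0) = 23.8500
  k=1: S(1,0) = 25.7833; S(1,1) = 22.0617
  k=2: S(2,0) = 27.8733; S(2,1) = 23.8500; S(2,2) = 20.4074
  k=3: S(3,0) = 30.1327; S(3,1) = 25.7833; S(3,2) = 22.0617; S(3,3) = 18.8772
  k=4: S(4,0) = 32.5753; S(4,1) = 27.8733; S(4,2) = 23.8500; S(4,3) = 20.4074; S(4,4) = 17.4618
Terminal payoffs V(N, i) = max(S_T - K, 0):
  V(4,0) = 9.535268; V(4,1) = 4.833287; V(4,2) = 0.810000; V(4,3) = 0.000000; V(4,4) = 0.000000
Backward induction: V(k, i) = exp(-r*dt) * [p * V(k+1, i) + (1-p) * V(k+1, i+1)].
  V(3,0) = exp(-r*dt) * [p*9.535268 + (1-p)*4.833287] = 7.191739
  V(3,1) = exp(-r*dt) * [p*4.833287 + (1-p)*0.810000] = 2.855351
  V(3,2) = exp(-r*dt) * [p*0.810000 + (1-p)*0.000000] = 0.413126
  V(3,3) = exp(-r*dt) * [p*0.000000 + (1-p)*0.000000] = 0.000000
  V(2,0) = exp(-r*dt) * [p*7.191739 + (1-p)*2.855351] = 5.043589
  V(2,1) = exp(-r*dt) * [p*2.855351 + (1-p)*0.413126] = 1.655346
  V(2,2) = exp(-r*dt) * [p*0.413126 + (1-p)*0.000000] = 0.210708
  V(1,0) = exp(-r*dt) * [p*5.043589 + (1-p)*1.655346] = 3.369859
  V(1,1) = exp(-r*dt) * [p*1.655346 + (1-p)*0.210708] = 0.945788
  V(0,0) = exp(-r*dt) * [p*3.369859 + (1-p)*0.945788] = 2.174372

Answer: Price = V(0,0) = 2.1744


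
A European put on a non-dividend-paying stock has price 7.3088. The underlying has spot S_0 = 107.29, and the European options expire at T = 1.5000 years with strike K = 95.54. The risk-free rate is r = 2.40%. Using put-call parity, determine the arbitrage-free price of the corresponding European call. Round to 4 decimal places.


Put-call parity: C - P = S_0 * exp(-qT) - K * exp(-rT).
S_0 * exp(-qT) = 107.2900 * 1.00000000 = 107.29000000
K * exp(-rT) = 95.5400 * 0.96464029 = 92.16173364
C = P + S*exp(-qT) - K*exp(-rT)
C = 7.3088 + 107.29000000 - 92.16173364 = 22.4371

Answer: Call price = 22.4371


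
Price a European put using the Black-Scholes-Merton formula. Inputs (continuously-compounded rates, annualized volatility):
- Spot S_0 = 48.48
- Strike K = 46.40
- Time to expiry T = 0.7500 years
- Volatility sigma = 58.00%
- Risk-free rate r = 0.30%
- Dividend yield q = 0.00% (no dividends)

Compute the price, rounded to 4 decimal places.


d1 = (ln(S/K) + (r - q + 0.5*sigma^2) * T) / (sigma * sqrt(T)) = 0.34292990
d2 = d1 - sigma * sqrt(T) = -0.15936484
exp(-rT) = 0.99775253; exp(-qT) = 1.00000000
P = K * exp(-rT) * N(-d2) - S_0 * exp(-qT) * N(-d1)
N(-d1) = 0.36582560; N(-d2) = 0.56330928
P = 46.4000 * 0.99775253 * 0.56330928 - 48.4800 * 1.00000000 * 0.36582560 = 8.3436

Answer: Price = 8.3436


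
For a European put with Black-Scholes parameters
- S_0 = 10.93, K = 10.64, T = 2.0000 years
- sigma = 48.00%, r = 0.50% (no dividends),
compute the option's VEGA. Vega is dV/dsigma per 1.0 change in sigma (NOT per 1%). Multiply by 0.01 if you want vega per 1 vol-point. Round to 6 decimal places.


d1 = 0.3937565628; d2 = -0.2850659471
phi(d1) = 0.3691838027; exp(-qT) = 1.0000000000; exp(-rT) = 0.9900498337
Vega = S * exp(-qT) * phi(d1) * sqrt(T) = 10.9300 * 1.0000000000 * 0.3691838027 * 1.4142135624 = 5.706605

Answer: Vega = 5.706605


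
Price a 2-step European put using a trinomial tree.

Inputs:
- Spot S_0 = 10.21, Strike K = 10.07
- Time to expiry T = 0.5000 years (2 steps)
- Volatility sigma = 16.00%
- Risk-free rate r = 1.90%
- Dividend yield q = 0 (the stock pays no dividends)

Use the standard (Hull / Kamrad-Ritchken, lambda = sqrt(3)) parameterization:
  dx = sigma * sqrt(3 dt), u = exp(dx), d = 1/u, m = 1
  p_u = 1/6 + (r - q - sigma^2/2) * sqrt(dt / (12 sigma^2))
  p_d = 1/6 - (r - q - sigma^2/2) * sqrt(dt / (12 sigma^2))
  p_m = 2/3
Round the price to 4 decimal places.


Answer: Price = V(0,0) = 0.3112

Derivation:
dt = T/N = 0.250000; dx = sigma*sqrt(3*dt) = 0.138564
u = exp(dx) = 1.148623; d = 1/u = 0.870607
p_u = 0.172260, p_m = 0.666667, p_d = 0.161074
Discount per step: exp(-r*dt) = 0.995261
Stock lattice S(k, j) with j the centered position index:
  k=0: S(0,+0) = 10.2100
  k=1: S(1,-1) = 8.8889; S(1,+0) = 10.2100; S(1,+1) = 11.7274
  k=2: S(2,-2) = 7.7387; S(2,-1) = 8.8889; S(2,+0) = 10.2100; S(2,+1) = 11.7274; S(2,+2) = 13.4704
Terminal payoffs V(N, j) = max(K - S_T, 0):
  V(2,-2) = 2.331255; V(2,-1) = 1.181098; V(2,+0) = 0.000000; V(2,+1) = 0.000000; V(2,+2) = 0.000000
Backward induction: V(k, j) = exp(-r*dt) * [p_u * V(k+1, j+1) + p_m * V(k+1, j) + p_d * V(k+1, j-1)]
  V(1,-1) = exp(-r*dt) * [p_u*0.000000 + p_m*1.181098 + p_d*2.331255] = 1.157391
  V(1,+0) = exp(-r*dt) * [p_u*0.000000 + p_m*0.000000 + p_d*1.181098] = 0.189342
  V(1,+1) = exp(-r*dt) * [p_u*0.000000 + p_m*0.000000 + p_d*0.000000] = 0.000000
  V(0,+0) = exp(-r*dt) * [p_u*0.000000 + p_m*0.189342 + p_d*1.157391] = 0.311172


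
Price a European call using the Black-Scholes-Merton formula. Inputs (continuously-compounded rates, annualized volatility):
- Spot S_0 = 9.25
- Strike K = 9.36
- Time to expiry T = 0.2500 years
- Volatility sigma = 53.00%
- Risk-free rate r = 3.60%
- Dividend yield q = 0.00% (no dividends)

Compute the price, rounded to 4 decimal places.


d1 = (ln(S/K) + (r - q + 0.5*sigma^2) * T) / (sigma * sqrt(T)) = 0.12185193
d2 = d1 - sigma * sqrt(T) = -0.14314807
exp(-rT) = 0.99104038; exp(-qT) = 1.00000000
C = S_0 * exp(-qT) * N(d1) - K * exp(-rT) * N(d2)
N(d1) = 0.54849186; N(d2) = 0.44308662
C = 9.2500 * 1.00000000 * 0.54849186 - 9.3600 * 0.99104038 * 0.44308662 = 0.9634

Answer: Price = 0.9634


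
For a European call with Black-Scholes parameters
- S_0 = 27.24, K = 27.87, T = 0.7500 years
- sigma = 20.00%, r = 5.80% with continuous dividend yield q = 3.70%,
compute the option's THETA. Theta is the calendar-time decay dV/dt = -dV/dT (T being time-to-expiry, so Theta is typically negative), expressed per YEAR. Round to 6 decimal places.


d1 = 0.0455277625; d2 = -0.1276773182
phi(d1) = 0.3985290354; exp(-qT) = 0.9726314943; exp(-rT) = 0.9574325541
Theta = -S*exp(-qT)*phi(d1)*sigma/(2*sqrt(T)) - r*K*exp(-rT)*N(d2) + q*S*exp(-qT)*N(d1)
N(d1) = 0.5181566767; N(d2) = 0.4492021703; sqrt(T) = 0.8660254038
Term 1 = -27.2400 * 0.9726314943 * 0.3985290354 * 0.2000 / (2 * 0.8660254038) = -1.2192275504
Term 2 = -0.0580 * 27.8700 * 0.9574325541 * 0.4492021703 = -0.6952083796
Term 3 = 0.0370 * 27.2400 * 0.9726314943 * 0.5181566767 = 0.5079468297
Theta = -1.2192275504 + (-0.6952083796) + (0.5079468297) = -1.406489

Answer: Theta = -1.406489


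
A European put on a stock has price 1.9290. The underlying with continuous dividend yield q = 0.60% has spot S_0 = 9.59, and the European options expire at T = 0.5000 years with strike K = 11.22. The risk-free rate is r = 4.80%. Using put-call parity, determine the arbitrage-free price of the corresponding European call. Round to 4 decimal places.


Put-call parity: C - P = S_0 * exp(-qT) - K * exp(-rT).
S_0 * exp(-qT) = 9.5900 * 0.99700450 = 9.56127311
K * exp(-rT) = 11.2200 * 0.97628571 = 10.95392566
C = P + S*exp(-qT) - K*exp(-rT)
C = 1.9290 + 9.56127311 - 10.95392566 = 0.5363

Answer: Call price = 0.5363


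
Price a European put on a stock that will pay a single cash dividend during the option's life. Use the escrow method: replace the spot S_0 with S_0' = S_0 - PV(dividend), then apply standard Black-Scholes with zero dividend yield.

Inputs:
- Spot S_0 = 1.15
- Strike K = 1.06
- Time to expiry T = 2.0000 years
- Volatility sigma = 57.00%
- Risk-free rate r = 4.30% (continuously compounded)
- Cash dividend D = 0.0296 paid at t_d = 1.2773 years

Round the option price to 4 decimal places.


Answer: Price = 0.2581

Derivation:
PV(D) = D * exp(-r * t_d) = 0.0296 * 0.94655718 = 0.02801809
S_0' = S_0 - PV(D) = 1.1500 - 0.02801809 = 1.12198191
d1 = (ln(S_0'/K) + (r + sigma^2/2)*T) / (sigma*sqrt(T)) = 0.58023418
d2 = d1 - sigma*sqrt(T) = -0.22586755
exp(-rT) = 0.91759423
N(-d1) = 0.28087835; N(-d2) = 0.58934778
P = K * exp(-rT) * N(-d2) - S_0' * N(-d1) = 1.0600 * 0.91759423 * 0.58934778 - 1.12198191 * 0.28087835 = 0.2581


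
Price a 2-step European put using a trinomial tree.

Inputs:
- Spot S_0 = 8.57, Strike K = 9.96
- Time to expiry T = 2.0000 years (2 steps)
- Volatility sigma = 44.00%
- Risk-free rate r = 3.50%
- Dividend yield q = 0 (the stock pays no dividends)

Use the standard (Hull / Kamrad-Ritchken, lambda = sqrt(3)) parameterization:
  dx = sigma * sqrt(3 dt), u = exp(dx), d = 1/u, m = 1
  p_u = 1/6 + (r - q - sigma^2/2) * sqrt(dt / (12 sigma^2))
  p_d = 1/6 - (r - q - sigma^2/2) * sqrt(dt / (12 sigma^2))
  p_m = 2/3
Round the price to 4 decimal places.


dt = T/N = 1.000000; dx = sigma*sqrt(3*dt) = 0.762102
u = exp(dx) = 2.142776; d = 1/u = 0.466684
p_u = 0.126121, p_m = 0.666667, p_d = 0.207212
Discount per step: exp(-r*dt) = 0.965605
Stock lattice S(k, j) with j the centered position index:
  k=0: S(0,+0) = 8.5700
  k=1: S(1,-1) = 3.9995; S(1,+0) = 8.5700; S(1,+1) = 18.3636
  k=2: S(2,-2) = 1.8665; S(2,-1) = 3.9995; S(2,+0) = 8.5700; S(2,+1) = 18.3636; S(2,+2) = 39.3491
Terminal payoffs V(N, j) = max(K - S_T, 0):
  V(2,-2) = 8.093504; V(2,-1) = 5.960516; V(2,+0) = 1.390000; V(2,+1) = 0.000000; V(2,+2) = 0.000000
Backward induction: V(k, j) = exp(-r*dt) * [p_u * V(k+1, j+1) + p_m * V(k+1, j) + p_d * V(k+1, j-1)]
  V(1,-1) = exp(-r*dt) * [p_u*1.390000 + p_m*5.960516 + p_d*8.093504] = 5.625675
  V(1,+0) = exp(-r*dt) * [p_u*0.000000 + p_m*1.390000 + p_d*5.960516] = 2.087407
  V(1,+1) = exp(-r*dt) * [p_u*0.000000 + p_m*0.000000 + p_d*1.390000] = 0.278119
  V(0,+0) = exp(-r*dt) * [p_u*0.278119 + p_m*2.087407 + p_d*5.625675] = 2.503226

Answer: Price = V(0,0) = 2.5032


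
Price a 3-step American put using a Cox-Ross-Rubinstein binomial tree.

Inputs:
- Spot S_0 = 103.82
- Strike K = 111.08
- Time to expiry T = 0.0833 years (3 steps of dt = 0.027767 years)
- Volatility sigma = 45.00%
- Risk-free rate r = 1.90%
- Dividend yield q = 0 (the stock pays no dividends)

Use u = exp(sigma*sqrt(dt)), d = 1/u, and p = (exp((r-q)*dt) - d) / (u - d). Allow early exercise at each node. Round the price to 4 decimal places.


dt = T/N = 0.027767
u = exp(sigma*sqrt(dt)) = 1.077868; d = 1/u = 0.927757
p = (exp((r-q)*dt) - d) / (u - d) = 0.484778
Discount per step: exp(-r*dt) = 0.999473
Stock lattice S(k, i) with i counting down-moves:
  k=0: S(0,0) = 103.8200
  k=1: S(1,0) = 111.9043; S(1,1) = 96.3198
  k=2: S(2,0) = 120.6180; S(2,1) = 103.8200; S(2,2) = 89.3614
  k=3: S(3,0) = 130.0103; S(3,1) = 111.9043; S(3,2) = 96.3198; S(3,3) = 82.9057
Terminal payoffs V(N, i) = max(K - S_T, 0):
  V(3,0) = 0.000000; V(3,1) = 0.000000; V(3,2) = 14.760226; V(3,3) = 28.174315
Backward induction: V(k, i) = exp(-r*dt) * [p * V(k+1, i) + (1-p) * V(k+1, i+1)]; then take max(V_cont, immediate exercise) for American.
  V(2,0) = exp(-r*dt) * [p*0.000000 + (1-p)*0.000000] = 0.000000; exercise = 0.000000; V(2,0) = max -> 0.000000
  V(2,1) = exp(-r*dt) * [p*0.000000 + (1-p)*14.760226] = 7.600783; exercise = 7.260000; V(2,1) = max -> 7.600783
  V(2,2) = exp(-r*dt) * [p*14.760226 + (1-p)*28.174315] = 21.660030; exercise = 21.718617; V(2,2) = max -> 21.718617
  V(1,0) = exp(-r*dt) * [p*0.000000 + (1-p)*7.600783] = 3.914025; exercise = 0.000000; V(1,0) = max -> 3.914025
  V(1,1) = exp(-r*dt) * [p*7.600783 + (1-p)*21.718617] = 14.866756; exercise = 14.760226; V(1,1) = max -> 14.866756
  V(0,0) = exp(-r*dt) * [p*3.914025 + (1-p)*14.866756] = 9.552073; exercise = 7.260000; V(0,0) = max -> 9.552073

Answer: Price = V(0,0) = 9.5521


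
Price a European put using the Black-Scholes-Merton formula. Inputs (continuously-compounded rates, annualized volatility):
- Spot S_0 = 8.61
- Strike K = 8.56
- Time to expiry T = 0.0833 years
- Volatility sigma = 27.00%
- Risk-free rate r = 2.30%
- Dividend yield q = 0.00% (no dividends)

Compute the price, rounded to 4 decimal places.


Answer: Price = 0.2347

Derivation:
d1 = (ln(S/K) + (r - q + 0.5*sigma^2) * T) / (sigma * sqrt(T)) = 0.13828782
d2 = d1 - sigma * sqrt(T) = 0.06036113
exp(-rT) = 0.99808593; exp(-qT) = 1.00000000
P = K * exp(-rT) * N(-d2) - S_0 * exp(-qT) * N(-d1)
N(-d1) = 0.44500647; N(-d2) = 0.47593401
P = 8.5600 * 0.99808593 * 0.47593401 - 8.6100 * 1.00000000 * 0.44500647 = 0.2347


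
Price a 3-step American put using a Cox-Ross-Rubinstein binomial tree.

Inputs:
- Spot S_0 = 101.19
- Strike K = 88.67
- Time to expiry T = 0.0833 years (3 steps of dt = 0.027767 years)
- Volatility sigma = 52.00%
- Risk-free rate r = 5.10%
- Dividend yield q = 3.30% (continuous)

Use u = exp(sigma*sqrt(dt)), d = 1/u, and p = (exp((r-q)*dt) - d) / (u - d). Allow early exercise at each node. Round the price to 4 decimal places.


Answer: Price = V(0,0) = 1.4796

Derivation:
dt = T/N = 0.027767
u = exp(sigma*sqrt(dt)) = 1.090514; d = 1/u = 0.916999
p = (exp((r-q)*dt) - d) / (u - d) = 0.481232
Discount per step: exp(-r*dt) = 0.998585
Stock lattice S(k, i) with i counting down-moves:
  k=0: S(0,0) = 101.1900
  k=1: S(1,0) = 110.3491; S(1,1) = 92.7911
  k=2: S(2,0) = 120.3373; S(2,1) = 101.1900; S(2,2) = 85.0893
  k=3: S(3,0) = 131.2295; S(3,1) = 110.3491; S(3,2) = 92.7911; S(3,3) = 78.0268
Terminal payoffs V(N, i) = max(K - S_T, 0):
  V(3,0) = 0.000000; V(3,1) = 0.000000; V(3,2) = 0.000000; V(3,3) = 10.643232
Backward induction: V(k, i) = exp(-r*dt) * [p * V(k+1, i) + (1-p) * V(k+1, i+1)]; then take max(V_cont, immediate exercise) for American.
  V(2,0) = exp(-r*dt) * [p*0.000000 + (1-p)*0.000000] = 0.000000; exercise = 0.000000; V(2,0) = max -> 0.000000
  V(2,1) = exp(-r*dt) * [p*0.000000 + (1-p)*0.000000] = 0.000000; exercise = 0.000000; V(2,1) = max -> 0.000000
  V(2,2) = exp(-r*dt) * [p*0.000000 + (1-p)*10.643232] = 5.513551; exercise = 3.580702; V(2,2) = max -> 5.513551
  V(1,0) = exp(-r*dt) * [p*0.000000 + (1-p)*0.000000] = 0.000000; exercise = 0.000000; V(1,0) = max -> 0.000000
  V(1,1) = exp(-r*dt) * [p*0.000000 + (1-p)*5.513551] = 2.856204; exercise = 0.000000; V(1,1) = max -> 2.856204
  V(0,0) = exp(-r*dt) * [p*0.000000 + (1-p)*2.856204] = 1.479610; exercise = 0.000000; V(0,0) = max -> 1.479610


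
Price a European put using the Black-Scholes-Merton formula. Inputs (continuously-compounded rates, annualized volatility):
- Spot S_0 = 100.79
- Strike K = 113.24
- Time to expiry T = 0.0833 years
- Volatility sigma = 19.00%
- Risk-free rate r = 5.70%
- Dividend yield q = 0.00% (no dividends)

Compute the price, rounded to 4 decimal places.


d1 = (ln(S/K) + (r - q + 0.5*sigma^2) * T) / (sigma * sqrt(T)) = -2.00992101
d2 = d1 - sigma * sqrt(T) = -2.06475831
exp(-rT) = 0.99526315; exp(-qT) = 1.00000000
P = K * exp(-rT) * N(-d2) - S_0 * exp(-qT) * N(-d1)
N(-d1) = 0.97778022; N(-d2) = 0.98052706
P = 113.2400 * 0.99526315 * 0.98052706 - 100.7900 * 1.00000000 * 0.97778022 = 11.9585

Answer: Price = 11.9585


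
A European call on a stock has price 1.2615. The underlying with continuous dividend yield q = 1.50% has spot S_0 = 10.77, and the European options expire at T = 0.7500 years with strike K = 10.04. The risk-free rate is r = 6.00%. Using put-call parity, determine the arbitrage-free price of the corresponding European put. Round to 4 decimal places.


Put-call parity: C - P = S_0 * exp(-qT) - K * exp(-rT).
S_0 * exp(-qT) = 10.7700 * 0.98881304 = 10.64951649
K * exp(-rT) = 10.0400 * 0.95599748 = 9.59821472
P = C - S*exp(-qT) + K*exp(-rT)
P = 1.2615 - 10.64951649 + 9.59821472 = 0.2102

Answer: Put price = 0.2102


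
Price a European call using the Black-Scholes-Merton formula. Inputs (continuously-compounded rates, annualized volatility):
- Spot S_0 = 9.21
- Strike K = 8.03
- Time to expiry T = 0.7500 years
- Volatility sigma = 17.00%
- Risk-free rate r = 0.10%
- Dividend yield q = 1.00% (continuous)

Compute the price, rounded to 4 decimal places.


d1 = (ln(S/K) + (r - q + 0.5*sigma^2) * T) / (sigma * sqrt(T)) = 0.95903193
d2 = d1 - sigma * sqrt(T) = 0.81180761
exp(-rT) = 0.99925028; exp(-qT) = 0.99252805
C = S_0 * exp(-qT) * N(d1) - K * exp(-rT) * N(d2)
N(d1) = 0.83122867; N(d2) = 0.79154898
C = 9.2100 * 0.99252805 * 0.83122867 - 8.0300 * 0.99925028 * 0.79154898 = 1.2470

Answer: Price = 1.2470


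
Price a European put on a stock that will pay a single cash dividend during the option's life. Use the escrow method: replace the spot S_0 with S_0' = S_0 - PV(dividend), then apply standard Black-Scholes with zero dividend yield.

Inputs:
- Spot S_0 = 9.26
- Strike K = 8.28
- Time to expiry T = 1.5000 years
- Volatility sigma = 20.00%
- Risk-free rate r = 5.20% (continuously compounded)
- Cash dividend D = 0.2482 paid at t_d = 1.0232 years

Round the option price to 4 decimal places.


Answer: Price = 0.3048

Derivation:
PV(D) = D * exp(-r * t_d) = 0.2482 * 0.94818429 = 0.23533934
S_0' = S_0 - PV(D) = 9.2600 - 0.23533934 = 9.02466066
d1 = (ln(S_0'/K) + (r + sigma^2/2)*T) / (sigma*sqrt(T)) = 0.79248315
d2 = d1 - sigma*sqrt(T) = 0.54753418
exp(-rT) = 0.92496443
N(-d1) = 0.21403951; N(-d2) = 0.29200590
P = K * exp(-rT) * N(-d2) - S_0' * N(-d1) = 8.2800 * 0.92496443 * 0.29200590 - 9.02466066 * 0.21403951 = 0.3048


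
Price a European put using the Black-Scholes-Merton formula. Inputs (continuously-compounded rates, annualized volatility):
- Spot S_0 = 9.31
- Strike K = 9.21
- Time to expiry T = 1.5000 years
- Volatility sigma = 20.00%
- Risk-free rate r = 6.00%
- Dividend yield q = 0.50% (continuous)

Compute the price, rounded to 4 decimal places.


Answer: Price = 0.5104

Derivation:
d1 = (ln(S/K) + (r - q + 0.5*sigma^2) * T) / (sigma * sqrt(T)) = 0.50336704
d2 = d1 - sigma * sqrt(T) = 0.25841807
exp(-rT) = 0.91393119; exp(-qT) = 0.99252805
P = K * exp(-rT) * N(-d2) - S_0 * exp(-qT) * N(-d1)
N(-d1) = 0.30735312; N(-d2) = 0.39804214
P = 9.2100 * 0.91393119 * 0.39804214 - 9.3100 * 0.99252805 * 0.30735312 = 0.5104


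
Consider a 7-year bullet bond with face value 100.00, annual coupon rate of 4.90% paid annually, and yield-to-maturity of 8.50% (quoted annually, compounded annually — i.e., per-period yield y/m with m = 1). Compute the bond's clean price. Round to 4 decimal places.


Answer: Price = 81.5734

Derivation:
Coupon per period c = face * coupon_rate / m = 4.900000
Periods per year m = 1; per-period yield y/m = 0.085000
Number of cashflows N = 7
Cashflows (t years, CF_t, discount factor 1/(1+y/m)^(m*t), PV):
  t = 1.0000: CF_t = 4.900000, DF = 0.921659, PV = 4.516129
  t = 2.0000: CF_t = 4.900000, DF = 0.849455, PV = 4.162331
  t = 3.0000: CF_t = 4.900000, DF = 0.782908, PV = 3.836250
  t = 4.0000: CF_t = 4.900000, DF = 0.721574, PV = 3.535714
  t = 5.0000: CF_t = 4.900000, DF = 0.665045, PV = 3.258723
  t = 6.0000: CF_t = 4.900000, DF = 0.612945, PV = 3.003431
  t = 7.0000: CF_t = 104.900000, DF = 0.564926, PV = 59.260774
Price P = sum_t PV_t = 81.573351


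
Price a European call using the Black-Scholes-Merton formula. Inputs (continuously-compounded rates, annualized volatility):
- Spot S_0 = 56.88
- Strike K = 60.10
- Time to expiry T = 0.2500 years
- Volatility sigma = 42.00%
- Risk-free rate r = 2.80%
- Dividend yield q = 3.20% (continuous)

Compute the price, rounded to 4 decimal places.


d1 = (ln(S/K) + (r - q + 0.5*sigma^2) * T) / (sigma * sqrt(T)) = -0.16198122
d2 = d1 - sigma * sqrt(T) = -0.37198122
exp(-rT) = 0.99302444; exp(-qT) = 0.99203191
C = S_0 * exp(-qT) * N(d1) - K * exp(-rT) * N(d2)
N(d1) = 0.43566032; N(d2) = 0.35495342
C = 56.8800 * 0.99203191 * 0.43566032 - 60.1000 * 0.99302444 * 0.35495342 = 3.3990

Answer: Price = 3.3990


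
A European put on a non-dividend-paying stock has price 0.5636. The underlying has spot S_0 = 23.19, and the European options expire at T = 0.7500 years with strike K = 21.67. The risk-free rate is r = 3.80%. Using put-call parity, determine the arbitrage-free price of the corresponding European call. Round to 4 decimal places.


Answer: Call price = 2.6925

Derivation:
Put-call parity: C - P = S_0 * exp(-qT) - K * exp(-rT).
S_0 * exp(-qT) = 23.1900 * 1.00000000 = 23.19000000
K * exp(-rT) = 21.6700 * 0.97190229 = 21.06112271
C = P + S*exp(-qT) - K*exp(-rT)
C = 0.5636 + 23.19000000 - 21.06112271 = 2.6925


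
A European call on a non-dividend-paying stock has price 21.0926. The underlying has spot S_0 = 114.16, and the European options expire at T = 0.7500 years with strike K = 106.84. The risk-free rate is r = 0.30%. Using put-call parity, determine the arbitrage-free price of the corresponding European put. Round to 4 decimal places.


Answer: Put price = 13.5325

Derivation:
Put-call parity: C - P = S_0 * exp(-qT) - K * exp(-rT).
S_0 * exp(-qT) = 114.1600 * 1.00000000 = 114.16000000
K * exp(-rT) = 106.8400 * 0.99775253 = 106.59988024
P = C - S*exp(-qT) + K*exp(-rT)
P = 21.0926 - 114.16000000 + 106.59988024 = 13.5325


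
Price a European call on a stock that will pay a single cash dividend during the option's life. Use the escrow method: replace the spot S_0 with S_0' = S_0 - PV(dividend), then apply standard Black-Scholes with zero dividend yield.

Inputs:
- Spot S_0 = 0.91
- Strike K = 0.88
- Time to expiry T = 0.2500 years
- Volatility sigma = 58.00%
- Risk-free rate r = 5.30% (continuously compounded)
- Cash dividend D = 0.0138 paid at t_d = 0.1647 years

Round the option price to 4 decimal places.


Answer: Price = 0.1163

Derivation:
PV(D) = D * exp(-r * t_d) = 0.0138 * 0.99130889 = 0.01368006
S_0' = S_0 - PV(D) = 0.9100 - 0.01368006 = 0.89631994
d1 = (ln(S_0'/K) + (r + sigma^2/2)*T) / (sigma*sqrt(T)) = 0.25405350
d2 = d1 - sigma*sqrt(T) = -0.03594650
exp(-rT) = 0.98683739
N(d1) = 0.60027289; N(d2) = 0.48566251
C = S_0' * N(d1) - K * exp(-rT) * N(d2) = 0.89631994 * 0.60027289 - 0.8800 * 0.98683739 * 0.48566251 = 0.1163


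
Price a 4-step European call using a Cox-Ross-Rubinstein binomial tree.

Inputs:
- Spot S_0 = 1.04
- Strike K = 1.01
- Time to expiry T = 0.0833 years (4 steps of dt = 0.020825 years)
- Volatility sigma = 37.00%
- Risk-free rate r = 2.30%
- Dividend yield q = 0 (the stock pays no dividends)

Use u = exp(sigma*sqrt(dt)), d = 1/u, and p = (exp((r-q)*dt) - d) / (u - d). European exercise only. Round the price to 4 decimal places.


Answer: Price = V(0,0) = 0.0628

Derivation:
dt = T/N = 0.020825
u = exp(sigma*sqrt(dt)) = 1.054845; d = 1/u = 0.948006
p = (exp((r-q)*dt) - d) / (u - d) = 0.491139
Discount per step: exp(-r*dt) = 0.999521
Stock lattice S(k, i) with i counting down-moves:
  k=0: S(0,0) = 1.0400
  k=1: S(1,0) = 1.0970; S(1,1) = 0.9859
  k=2: S(2,0) = 1.1572; S(2,1) = 1.0400; S(2,2) = 0.9347
  k=3: S(3,0) = 1.2207; S(3,1) = 1.0970; S(3,2) = 0.9859; S(3,3) = 0.8861
  k=4: S(4,0) = 1.2876; S(4,1) = 1.1572; S(4,2) = 1.0400; S(4,3) = 0.9347; S(4,4) = 0.8400
Terminal payoffs V(N, i) = max(S_T - K, 0):
  V(4,0) = 0.277623; V(4,1) = 0.147207; V(4,2) = 0.030000; V(4,3) = 0.000000; V(4,4) = 0.000000
Backward induction: V(k, i) = exp(-r*dt) * [p * V(k+1, i) + (1-p) * V(k+1, i+1)].
  V(3,0) = exp(-r*dt) * [p*0.277623 + (1-p)*0.147207] = 0.211158
  V(3,1) = exp(-r*dt) * [p*0.147207 + (1-p)*0.030000] = 0.087523
  V(3,2) = exp(-r*dt) * [p*0.030000 + (1-p)*0.000000] = 0.014727
  V(3,3) = exp(-r*dt) * [p*0.000000 + (1-p)*0.000000] = 0.000000
  V(2,0) = exp(-r*dt) * [p*0.211158 + (1-p)*0.087523] = 0.148174
  V(2,1) = exp(-r*dt) * [p*0.087523 + (1-p)*0.014727] = 0.050456
  V(2,2) = exp(-r*dt) * [p*0.014727 + (1-p)*0.000000] = 0.007230
  V(1,0) = exp(-r*dt) * [p*0.148174 + (1-p)*0.050456] = 0.098402
  V(1,1) = exp(-r*dt) * [p*0.050456 + (1-p)*0.007230] = 0.028446
  V(0,0) = exp(-r*dt) * [p*0.098402 + (1-p)*0.028446] = 0.062774


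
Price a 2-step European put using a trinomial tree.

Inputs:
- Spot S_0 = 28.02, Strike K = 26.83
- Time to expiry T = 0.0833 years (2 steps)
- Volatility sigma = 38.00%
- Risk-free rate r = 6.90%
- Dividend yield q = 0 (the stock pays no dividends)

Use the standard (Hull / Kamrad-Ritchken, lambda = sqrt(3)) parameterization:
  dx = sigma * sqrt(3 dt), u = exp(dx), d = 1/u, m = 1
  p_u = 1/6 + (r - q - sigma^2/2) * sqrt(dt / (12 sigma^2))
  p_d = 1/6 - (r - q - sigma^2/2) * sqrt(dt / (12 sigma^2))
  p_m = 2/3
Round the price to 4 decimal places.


Answer: Price = V(0,0) = 0.6671

Derivation:
dt = T/N = 0.041650; dx = sigma*sqrt(3*dt) = 0.134323
u = exp(dx) = 1.143763; d = 1/u = 0.874307
p_u = 0.166171, p_m = 0.666667, p_d = 0.167163
Discount per step: exp(-r*dt) = 0.997130
Stock lattice S(k, j) with j the centered position index:
  k=0: S(0,+0) = 28.0200
  k=1: S(1,-1) = 24.4981; S(1,+0) = 28.0200; S(1,+1) = 32.0482
  k=2: S(2,-2) = 21.4189; S(2,-1) = 24.4981; S(2,+0) = 28.0200; S(2,+1) = 32.0482; S(2,+2) = 36.6556
Terminal payoffs V(N, j) = max(K - S_T, 0):
  V(2,-2) = 5.411143; V(2,-1) = 2.331911; V(2,+0) = 0.000000; V(2,+1) = 0.000000; V(2,+2) = 0.000000
Backward induction: V(k, j) = exp(-r*dt) * [p_u * V(k+1, j+1) + p_m * V(k+1, j) + p_d * V(k+1, j-1)]
  V(1,-1) = exp(-r*dt) * [p_u*0.000000 + p_m*2.331911 + p_d*5.411143] = 2.452092
  V(1,+0) = exp(-r*dt) * [p_u*0.000000 + p_m*0.000000 + p_d*2.331911] = 0.388690
  V(1,+1) = exp(-r*dt) * [p_u*0.000000 + p_m*0.000000 + p_d*0.000000] = 0.000000
  V(0,+0) = exp(-r*dt) * [p_u*0.000000 + p_m*0.388690 + p_d*2.452092] = 0.667105


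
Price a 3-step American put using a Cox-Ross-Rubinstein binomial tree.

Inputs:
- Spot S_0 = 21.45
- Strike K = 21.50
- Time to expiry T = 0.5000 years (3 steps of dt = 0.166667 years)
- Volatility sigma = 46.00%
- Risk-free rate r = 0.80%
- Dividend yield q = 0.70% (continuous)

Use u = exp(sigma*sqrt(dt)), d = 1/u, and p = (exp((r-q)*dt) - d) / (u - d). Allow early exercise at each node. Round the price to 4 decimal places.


dt = T/N = 0.166667
u = exp(sigma*sqrt(dt)) = 1.206585; d = 1/u = 0.828785
p = (exp((r-q)*dt) - d) / (u - d) = 0.453630
Discount per step: exp(-r*dt) = 0.998668
Stock lattice S(k, i) with i counting down-moves:
  k=0: S(0,0) = 21.4500
  k=1: S(1,0) = 25.8813; S(1,1) = 17.7774
  k=2: S(2,0) = 31.2279; S(2,1) = 21.4500; S(2,2) = 14.7337
  k=3: S(3,0) = 37.6792; S(3,1) = 25.8813; S(3,2) = 17.7774; S(3,3) = 12.2111
Terminal payoffs V(N, i) = max(K - S_T, 0):
  V(3,0) = 0.000000; V(3,1) = 0.000000; V(3,2) = 3.722557; V(3,3) = 9.288941
Backward induction: V(k, i) = exp(-r*dt) * [p * V(k+1, i) + (1-p) * V(k+1, i+1)]; then take max(V_cont, immediate exercise) for American.
  V(2,0) = exp(-r*dt) * [p*0.000000 + (1-p)*0.000000] = 0.000000; exercise = 0.000000; V(2,0) = max -> 0.000000
  V(2,1) = exp(-r*dt) * [p*0.000000 + (1-p)*3.722557] = 2.031183; exercise = 0.050000; V(2,1) = max -> 2.031183
  V(2,2) = exp(-r*dt) * [p*3.722557 + (1-p)*9.288941] = 6.754849; exercise = 6.766317; V(2,2) = max -> 6.766317
  V(1,0) = exp(-r*dt) * [p*0.000000 + (1-p)*2.031183] = 1.108298; exercise = 0.000000; V(1,0) = max -> 1.108298
  V(1,1) = exp(-r*dt) * [p*2.031183 + (1-p)*6.766317] = 4.612164; exercise = 3.722557; V(1,1) = max -> 4.612164
  V(0,0) = exp(-r*dt) * [p*1.108298 + (1-p)*4.612164] = 3.018677; exercise = 0.050000; V(0,0) = max -> 3.018677

Answer: Price = V(0,0) = 3.0187


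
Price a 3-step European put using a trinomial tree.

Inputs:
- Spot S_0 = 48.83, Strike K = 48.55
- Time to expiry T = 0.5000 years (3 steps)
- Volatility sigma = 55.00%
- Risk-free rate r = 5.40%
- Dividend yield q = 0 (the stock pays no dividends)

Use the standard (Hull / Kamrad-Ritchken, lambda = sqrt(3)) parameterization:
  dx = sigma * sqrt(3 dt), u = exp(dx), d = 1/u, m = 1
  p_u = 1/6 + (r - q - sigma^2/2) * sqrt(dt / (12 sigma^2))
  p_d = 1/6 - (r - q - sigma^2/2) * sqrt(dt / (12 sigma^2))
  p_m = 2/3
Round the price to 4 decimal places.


Answer: Price = V(0,0) = 5.9933

Derivation:
dt = T/N = 0.166667; dx = sigma*sqrt(3*dt) = 0.388909
u = exp(dx) = 1.475370; d = 1/u = 0.677796
p_u = 0.145828, p_m = 0.666667, p_d = 0.187505
Discount per step: exp(-r*dt) = 0.991040
Stock lattice S(k, j) with j the centered position index:
  k=0: S(0,+0) = 48.8300
  k=1: S(1,-1) = 33.0968; S(1,+0) = 48.8300; S(1,+1) = 72.0423
  k=2: S(2,-2) = 22.4329; S(2,-1) = 33.0968; S(2,+0) = 48.8300; S(2,+1) = 72.0423; S(2,+2) = 106.2891
  k=3: S(3,-3) = 15.2049; S(3,-2) = 22.4329; S(3,-1) = 33.0968; S(3,+0) = 48.8300; S(3,+1) = 72.0423; S(3,+2) = 106.2891; S(3,+3) = 156.8157
Terminal payoffs V(N, j) = max(K - S_T, 0):
  V(3,-3) = 33.345086; V(3,-2) = 26.117127; V(3,-1) = 15.453215; V(3,+0) = 0.000000; V(3,+1) = 0.000000; V(3,+2) = 0.000000; V(3,+3) = 0.000000
Backward induction: V(k, j) = exp(-r*dt) * [p_u * V(k+1, j+1) + p_m * V(k+1, j) + p_d * V(k+1, j-1)]
  V(2,-2) = exp(-r*dt) * [p_u*15.453215 + p_m*26.117127 + p_d*33.345086] = 25.685094
  V(2,-1) = exp(-r*dt) * [p_u*0.000000 + p_m*15.453215 + p_d*26.117127] = 15.063053
  V(2,+0) = exp(-r*dt) * [p_u*0.000000 + p_m*0.000000 + p_d*15.453215] = 2.871592
  V(2,+1) = exp(-r*dt) * [p_u*0.000000 + p_m*0.000000 + p_d*0.000000] = 0.000000
  V(2,+2) = exp(-r*dt) * [p_u*0.000000 + p_m*0.000000 + p_d*0.000000] = 0.000000
  V(1,-1) = exp(-r*dt) * [p_u*2.871592 + p_m*15.063053 + p_d*25.685094] = 15.140001
  V(1,+0) = exp(-r*dt) * [p_u*0.000000 + p_m*2.871592 + p_d*15.063053] = 4.696333
  V(1,+1) = exp(-r*dt) * [p_u*0.000000 + p_m*0.000000 + p_d*2.871592] = 0.533613
  V(0,+0) = exp(-r*dt) * [p_u*0.533613 + p_m*4.696333 + p_d*15.140001] = 5.993345


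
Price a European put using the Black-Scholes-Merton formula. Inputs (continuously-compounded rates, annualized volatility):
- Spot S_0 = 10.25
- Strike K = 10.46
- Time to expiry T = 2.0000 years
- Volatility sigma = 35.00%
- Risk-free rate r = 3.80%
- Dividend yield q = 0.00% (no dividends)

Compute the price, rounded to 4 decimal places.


Answer: Price = 1.6836

Derivation:
d1 = (ln(S/K) + (r - q + 0.5*sigma^2) * T) / (sigma * sqrt(T)) = 0.36005725
d2 = d1 - sigma * sqrt(T) = -0.13491750
exp(-rT) = 0.92681621; exp(-qT) = 1.00000000
P = K * exp(-rT) * N(-d2) - S_0 * exp(-qT) * N(-d1)
N(-d1) = 0.35940216; N(-d2) = 0.55366145
P = 10.4600 * 0.92681621 * 0.55366145 - 10.2500 * 1.00000000 * 0.35940216 = 1.6836
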